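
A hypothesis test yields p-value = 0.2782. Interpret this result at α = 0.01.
Since p = 0.2782 > α = 0.01, fail to reject H₀.
There is insufficient evidence to reject the null hypothesis; the result is not statistically significant at the 0.01 level.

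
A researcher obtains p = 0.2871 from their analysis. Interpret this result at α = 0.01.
Since p = 0.2871 > α = 0.01, fail to reject H₀.
There is insufficient evidence to reject the null hypothesis; the result is not statistically significant at the 0.01 level.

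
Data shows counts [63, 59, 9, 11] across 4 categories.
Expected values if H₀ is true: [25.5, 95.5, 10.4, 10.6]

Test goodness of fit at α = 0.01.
Chi-square goodness of fit test:
H₀: observed counts match expected distribution
H₁: observed counts differ from expected distribution
df = k - 1 = 3
χ² = Σ(O - E)²/E
   = (63 - 25.5)²/25.5 + (59 - 95.5)²/95.5 + (9 - 10.4)²/10.4 + (11 - 10.6)²/10.6
   = 55.147 + 13.950 + 0.188 + 0.015
   = 69.30
p-value < 0.0001

Since p-value < α = 0.01, we reject H₀.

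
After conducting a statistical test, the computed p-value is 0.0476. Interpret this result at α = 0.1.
Since p = 0.0476 < α = 0.1, reject H₀.
There is sufficient evidence to reject the null hypothesis; the result is statistically significant at the 0.1 level.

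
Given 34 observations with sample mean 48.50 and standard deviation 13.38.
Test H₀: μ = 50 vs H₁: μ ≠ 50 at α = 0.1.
One-sample t-test:
H₀: μ = 50
H₁: μ ≠ 50
df = n - 1 = 33
t = (x̄ - μ₀) / (s/√n) = (48.50 - 50) / (13.38/√34) = -0.654
p-value = 0.5178

Since p-value > α = 0.1, we fail to reject H₀.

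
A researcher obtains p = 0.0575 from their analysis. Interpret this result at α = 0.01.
Since p = 0.0575 > α = 0.01, fail to reject H₀.
There is insufficient evidence to reject the null hypothesis; the result is not statistically significant at the 0.01 level.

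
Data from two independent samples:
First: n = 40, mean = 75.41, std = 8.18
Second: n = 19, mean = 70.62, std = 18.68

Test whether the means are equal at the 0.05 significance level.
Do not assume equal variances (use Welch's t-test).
Welch's two-sample t-test:
H₀: μ₁ = μ₂
H₁: μ₁ ≠ μ₂
s₁²/n₁ = 8.18²/40 = 1.6728,  s₂²/n₂ = 18.68²/19 = 18.3654
SE = √(s₁²/n₁ + s₂²/n₂) = √(1.6728 + 18.3654) = 4.4764
df (Welch-Satterthwaite) = (s₁²/n₁ + s₂²/n₂)² / [(s₁²/n₁)²/(n₁-1) + (s₂²/n₂)²/(n₂-1)] ≈ 21.35
t = (x̄₁ - x̄₂) / SE = (75.41 - 70.62) / 4.4764 = 4.79 / 4.4764 = 1.070
p-value = 0.2965

Since p-value > α = 0.05, we fail to reject H₀.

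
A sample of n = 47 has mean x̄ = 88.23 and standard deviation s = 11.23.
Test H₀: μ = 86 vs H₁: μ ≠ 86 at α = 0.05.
One-sample t-test:
H₀: μ = 86
H₁: μ ≠ 86
df = n - 1 = 46
t = (x̄ - μ₀) / (s/√n) = (88.23 - 86) / (11.23/√47) = 1.361
p-value = 0.1800

Since p-value > α = 0.05, we fail to reject H₀.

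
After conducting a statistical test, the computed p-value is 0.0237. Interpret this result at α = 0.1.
Since p = 0.0237 < α = 0.1, reject H₀.
There is sufficient evidence to reject the null hypothesis; the result is statistically significant at the 0.1 level.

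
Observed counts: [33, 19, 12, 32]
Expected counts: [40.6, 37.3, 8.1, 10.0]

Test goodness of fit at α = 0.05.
Chi-square goodness of fit test:
H₀: observed counts match expected distribution
H₁: observed counts differ from expected distribution
df = k - 1 = 3
χ² = Σ(O - E)²/E
   = (33 - 40.6)²/40.6 + (19 - 37.3)²/37.3 + (12 - 8.1)²/8.1 + (32 - 10.0)²/10.0
   = 1.423 + 8.978 + 1.878 + 48.400
   = 60.68
p-value < 0.0001

Since p-value < α = 0.05, we reject H₀.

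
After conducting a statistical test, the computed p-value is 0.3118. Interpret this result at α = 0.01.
Since p = 0.3118 > α = 0.01, fail to reject H₀.
There is insufficient evidence to reject the null hypothesis; the result is not statistically significant at the 0.01 level.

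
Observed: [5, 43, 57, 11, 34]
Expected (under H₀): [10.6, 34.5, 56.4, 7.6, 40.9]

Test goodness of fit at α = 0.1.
Chi-square goodness of fit test:
H₀: observed counts match expected distribution
H₁: observed counts differ from expected distribution
df = k - 1 = 4
χ² = Σ(O - E)²/E
   = (5 - 10.6)²/10.6 + (43 - 34.5)²/34.5 + (57 - 56.4)²/56.4 + (11 - 7.6)²/7.6 + (34 - 40.9)²/40.9
   = 2.958 + 2.094 + 0.006 + 1.521 + 1.164
   = 7.74
p-value = 0.1014

Since p-value > α = 0.1, we fail to reject H₀.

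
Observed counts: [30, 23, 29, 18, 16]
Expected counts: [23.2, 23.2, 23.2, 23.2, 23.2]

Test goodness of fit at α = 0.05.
Chi-square goodness of fit test:
H₀: observed counts match expected distribution
H₁: observed counts differ from expected distribution
df = k - 1 = 4
χ² = Σ(O - E)²/E
   = (30 - 23.2)²/23.2 + (23 - 23.2)²/23.2 + (29 - 23.2)²/23.2 + (18 - 23.2)²/23.2 + (16 - 23.2)²/23.2
   = 1.993 + 0.002 + 1.450 + 1.166 + 2.234
   = 6.84
p-value = 0.1443

Since p-value > α = 0.05, we fail to reject H₀.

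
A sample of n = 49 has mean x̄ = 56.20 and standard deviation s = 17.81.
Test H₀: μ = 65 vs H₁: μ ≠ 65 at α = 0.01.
One-sample t-test:
H₀: μ = 65
H₁: μ ≠ 65
df = n - 1 = 48
t = (x̄ - μ₀) / (s/√n) = (56.20 - 65) / (17.81/√49) = -3.459
p-value = 0.0011

Since p-value < α = 0.01, we reject H₀.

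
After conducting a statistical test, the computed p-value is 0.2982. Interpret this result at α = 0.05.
Since p = 0.2982 > α = 0.05, fail to reject H₀.
There is insufficient evidence to reject the null hypothesis; the result is not statistically significant at the 0.05 level.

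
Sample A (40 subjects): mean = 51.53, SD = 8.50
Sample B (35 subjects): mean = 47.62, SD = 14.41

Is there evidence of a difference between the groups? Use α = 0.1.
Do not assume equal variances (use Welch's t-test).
Welch's two-sample t-test:
H₀: μ₁ = μ₂
H₁: μ₁ ≠ μ₂
s₁²/n₁ = 8.50²/40 = 1.8062,  s₂²/n₂ = 14.41²/35 = 5.9328
SE = √(s₁²/n₁ + s₂²/n₂) = √(1.8062 + 5.9328) = 2.7819
df (Welch-Satterthwaite) = (s₁²/n₁ + s₂²/n₂)² / [(s₁²/n₁)²/(n₁-1) + (s₂²/n₂)²/(n₂-1)] ≈ 53.53
t = (x̄₁ - x̄₂) / SE = (51.53 - 47.62) / 2.7819 = 3.91 / 2.7819 = 1.406
p-value = 0.1656

Since p-value > α = 0.1, we fail to reject H₀.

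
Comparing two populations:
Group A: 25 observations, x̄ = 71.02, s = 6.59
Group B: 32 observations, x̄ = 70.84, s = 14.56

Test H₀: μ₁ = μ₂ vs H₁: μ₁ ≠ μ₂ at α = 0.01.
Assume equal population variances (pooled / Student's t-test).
Student's two-sample t-test (equal variances):
H₀: μ₁ = μ₂
H₁: μ₁ ≠ μ₂
df = n₁ + n₂ - 2 = 55
Pooled variance s_p² = [(n₁-1)s₁² + (n₂-1)s₂²] / (n₁ + n₂ - 2) = [(24)(6.59²) + (31)(14.56²)] / 55 = 138.4377
SE = √(s_p²(1/n₁ + 1/n₂)) = √(138.4377 × (1/25 + 1/32)) = 3.1407
t = (x̄₁ - x̄₂) / SE = (71.02 - 70.84) / 3.1407 = 0.18 / 3.1407 = 0.057
p-value = 0.9545

Since p-value > α = 0.01, we fail to reject H₀.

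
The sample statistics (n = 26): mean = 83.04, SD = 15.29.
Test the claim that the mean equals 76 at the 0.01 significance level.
One-sample t-test:
H₀: μ = 76
H₁: μ ≠ 76
df = n - 1 = 25
t = (x̄ - μ₀) / (s/√n) = (83.04 - 76) / (15.29/√26) = 2.348
p-value = 0.0271

Since p-value > α = 0.01, we fail to reject H₀.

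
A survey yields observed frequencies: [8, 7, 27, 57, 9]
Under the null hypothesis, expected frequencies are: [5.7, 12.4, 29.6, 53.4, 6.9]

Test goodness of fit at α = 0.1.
Chi-square goodness of fit test:
H₀: observed counts match expected distribution
H₁: observed counts differ from expected distribution
df = k - 1 = 4
χ² = Σ(O - E)²/E
   = (8 - 5.7)²/5.7 + (7 - 12.4)²/12.4 + (27 - 29.6)²/29.6 + (57 - 53.4)²/53.4 + (9 - 6.9)²/6.9
   = 0.928 + 2.352 + 0.228 + 0.243 + 0.639
   = 4.39
p-value = 0.3558

Since p-value > α = 0.1, we fail to reject H₀.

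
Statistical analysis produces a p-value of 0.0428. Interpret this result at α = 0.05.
Since p = 0.0428 < α = 0.05, reject H₀.
There is sufficient evidence to reject the null hypothesis; the result is statistically significant at the 0.05 level.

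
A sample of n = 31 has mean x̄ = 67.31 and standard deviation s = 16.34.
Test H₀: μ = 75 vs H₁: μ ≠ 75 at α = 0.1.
One-sample t-test:
H₀: μ = 75
H₁: μ ≠ 75
df = n - 1 = 30
t = (x̄ - μ₀) / (s/√n) = (67.31 - 75) / (16.34/√31) = -2.620
p-value = 0.0137

Since p-value < α = 0.1, we reject H₀.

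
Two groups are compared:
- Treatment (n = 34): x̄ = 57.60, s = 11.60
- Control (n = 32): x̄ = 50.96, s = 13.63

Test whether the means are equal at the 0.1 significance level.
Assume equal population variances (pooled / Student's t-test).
Student's two-sample t-test (equal variances):
H₀: μ₁ = μ₂
H₁: μ₁ ≠ μ₂
df = n₁ + n₂ - 2 = 64
Pooled variance s_p² = [(n₁-1)s₁² + (n₂-1)s₂²] / (n₁ + n₂ - 2) = [(33)(11.60²) + (31)(13.63²)] / 64 = 159.3682
SE = √(s_p²(1/n₁ + 1/n₂)) = √(159.3682 × (1/34 + 1/32)) = 3.1093
t = (x̄₁ - x̄₂) / SE = (57.60 - 50.96) / 3.1093 = 6.64 / 3.1093 = 2.136
p-value = 0.0365

Since p-value < α = 0.1, we reject H₀.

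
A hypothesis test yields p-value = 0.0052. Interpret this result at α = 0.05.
Since p = 0.0052 < α = 0.05, reject H₀.
There is sufficient evidence to reject the null hypothesis; the result is statistically significant at the 0.05 level.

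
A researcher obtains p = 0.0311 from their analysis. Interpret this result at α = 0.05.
Since p = 0.0311 < α = 0.05, reject H₀.
There is sufficient evidence to reject the null hypothesis; the result is statistically significant at the 0.05 level.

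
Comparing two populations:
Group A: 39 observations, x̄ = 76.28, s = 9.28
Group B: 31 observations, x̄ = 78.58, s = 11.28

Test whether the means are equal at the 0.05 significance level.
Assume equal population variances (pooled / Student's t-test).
Student's two-sample t-test (equal variances):
H₀: μ₁ = μ₂
H₁: μ₁ ≠ μ₂
df = n₁ + n₂ - 2 = 68
Pooled variance s_p² = [(n₁-1)s₁² + (n₂-1)s₂²] / (n₁ + n₂ - 2) = [(38)(9.28²) + (30)(11.28²)] / 68 = 104.2596
SE = √(s_p²(1/n₁ + 1/n₂)) = √(104.2596 × (1/39 + 1/31)) = 2.4569
t = (x̄₁ - x̄₂) / SE = (76.28 - 78.58) / 2.4569 = -2.30 / 2.4569 = -0.936
p-value = 0.3525

Since p-value > α = 0.05, we fail to reject H₀.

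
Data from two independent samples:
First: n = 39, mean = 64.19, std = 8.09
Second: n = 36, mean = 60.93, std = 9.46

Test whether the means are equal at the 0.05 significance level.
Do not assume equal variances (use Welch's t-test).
Welch's two-sample t-test:
H₀: μ₁ = μ₂
H₁: μ₁ ≠ μ₂
s₁²/n₁ = 8.09²/39 = 1.6782,  s₂²/n₂ = 9.46²/36 = 2.4859
SE = √(s₁²/n₁ + s₂²/n₂) = √(1.6782 + 2.4859) = 2.0406
df (Welch-Satterthwaite) = (s₁²/n₁ + s₂²/n₂)² / [(s₁²/n₁)²/(n₁-1) + (s₂²/n₂)²/(n₂-1)] ≈ 69.17
t = (x̄₁ - x̄₂) / SE = (64.19 - 60.93) / 2.0406 = 3.26 / 2.0406 = 1.598
p-value = 0.1147

Since p-value > α = 0.05, we fail to reject H₀.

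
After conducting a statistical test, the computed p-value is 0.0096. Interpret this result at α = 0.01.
Since p = 0.0096 < α = 0.01, reject H₀.
There is sufficient evidence to reject the null hypothesis; the result is statistically significant at the 0.01 level.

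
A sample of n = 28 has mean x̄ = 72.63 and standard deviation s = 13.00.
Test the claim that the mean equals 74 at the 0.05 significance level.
One-sample t-test:
H₀: μ = 74
H₁: μ ≠ 74
df = n - 1 = 27
t = (x̄ - μ₀) / (s/√n) = (72.63 - 74) / (13.00/√28) = -0.558
p-value = 0.5817

Since p-value > α = 0.05, we fail to reject H₀.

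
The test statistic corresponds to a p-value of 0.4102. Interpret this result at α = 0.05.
Since p = 0.4102 > α = 0.05, fail to reject H₀.
There is insufficient evidence to reject the null hypothesis; the result is not statistically significant at the 0.05 level.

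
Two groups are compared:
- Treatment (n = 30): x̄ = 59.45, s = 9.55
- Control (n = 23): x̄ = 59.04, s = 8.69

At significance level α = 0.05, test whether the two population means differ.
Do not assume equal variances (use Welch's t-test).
Welch's two-sample t-test:
H₀: μ₁ = μ₂
H₁: μ₁ ≠ μ₂
s₁²/n₁ = 9.55²/30 = 3.0401,  s₂²/n₂ = 8.69²/23 = 3.2833
SE = √(s₁²/n₁ + s₂²/n₂) = √(3.0401 + 3.2833) = 2.5146
df (Welch-Satterthwaite) = (s₁²/n₁ + s₂²/n₂)² / [(s₁²/n₁)²/(n₁-1) + (s₂²/n₂)²/(n₂-1)] ≈ 49.44
t = (x̄₁ - x̄₂) / SE = (59.45 - 59.04) / 2.5146 = 0.41 / 2.5146 = 0.163
p-value = 0.8711

Since p-value > α = 0.05, we fail to reject H₀.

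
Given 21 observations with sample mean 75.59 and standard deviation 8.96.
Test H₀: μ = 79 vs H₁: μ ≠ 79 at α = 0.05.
One-sample t-test:
H₀: μ = 79
H₁: μ ≠ 79
df = n - 1 = 20
t = (x̄ - μ₀) / (s/√n) = (75.59 - 79) / (8.96/√21) = -1.744
p-value = 0.0965

Since p-value > α = 0.05, we fail to reject H₀.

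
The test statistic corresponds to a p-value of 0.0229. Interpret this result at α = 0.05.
Since p = 0.0229 < α = 0.05, reject H₀.
There is sufficient evidence to reject the null hypothesis; the result is statistically significant at the 0.05 level.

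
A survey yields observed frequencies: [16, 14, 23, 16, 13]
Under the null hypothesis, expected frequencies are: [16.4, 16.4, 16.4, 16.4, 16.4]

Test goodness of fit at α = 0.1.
Chi-square goodness of fit test:
H₀: observed counts match expected distribution
H₁: observed counts differ from expected distribution
df = k - 1 = 4
χ² = Σ(O - E)²/E
   = (16 - 16.4)²/16.4 + (14 - 16.4)²/16.4 + (23 - 16.4)²/16.4 + (16 - 16.4)²/16.4 + (13 - 16.4)²/16.4
   = 0.010 + 0.351 + 2.656 + 0.010 + 0.705
   = 3.73
p-value = 0.4435

Since p-value > α = 0.1, we fail to reject H₀.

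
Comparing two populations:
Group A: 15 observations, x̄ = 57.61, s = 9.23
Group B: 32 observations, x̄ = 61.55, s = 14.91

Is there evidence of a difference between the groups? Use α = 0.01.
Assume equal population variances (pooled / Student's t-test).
Student's two-sample t-test (equal variances):
H₀: μ₁ = μ₂
H₁: μ₁ ≠ μ₂
df = n₁ + n₂ - 2 = 45
Pooled variance s_p² = [(n₁-1)s₁² + (n₂-1)s₂²] / (n₁ + n₂ - 2) = [(14)(9.23²) + (31)(14.91²)] / 45 = 179.6500
SE = √(s_p²(1/n₁ + 1/n₂)) = √(179.6500 × (1/15 + 1/32)) = 4.1941
t = (x̄₁ - x̄₂) / SE = (57.61 - 61.55) / 4.1941 = -3.94 / 4.1941 = -0.939
p-value = 0.3525

Since p-value > α = 0.01, we fail to reject H₀.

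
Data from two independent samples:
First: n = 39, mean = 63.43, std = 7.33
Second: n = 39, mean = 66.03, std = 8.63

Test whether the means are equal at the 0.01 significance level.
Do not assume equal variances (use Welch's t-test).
Welch's two-sample t-test:
H₀: μ₁ = μ₂
H₁: μ₁ ≠ μ₂
s₁²/n₁ = 7.33²/39 = 1.3777,  s₂²/n₂ = 8.63²/39 = 1.9097
SE = √(s₁²/n₁ + s₂²/n₂) = √(1.3777 + 1.9097) = 1.8131
df (Welch-Satterthwaite) = (s₁²/n₁ + s₂²/n₂)² / [(s₁²/n₁)²/(n₁-1) + (s₂²/n₂)²/(n₂-1)] ≈ 74.06
t = (x̄₁ - x̄₂) / SE = (63.43 - 66.03) / 1.8131 = -2.60 / 1.8131 = -1.434
p-value = 0.1558

Since p-value > α = 0.01, we fail to reject H₀.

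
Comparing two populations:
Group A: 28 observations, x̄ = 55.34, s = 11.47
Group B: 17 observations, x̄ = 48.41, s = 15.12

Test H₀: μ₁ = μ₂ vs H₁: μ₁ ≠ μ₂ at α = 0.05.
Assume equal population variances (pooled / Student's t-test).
Student's two-sample t-test (equal variances):
H₀: μ₁ = μ₂
H₁: μ₁ ≠ μ₂
df = n₁ + n₂ - 2 = 43
Pooled variance s_p² = [(n₁-1)s₁² + (n₂-1)s₂²] / (n₁ + n₂ - 2) = [(27)(11.47²) + (16)(15.12²)] / 43 = 167.6738
SE = √(s_p²(1/n₁ + 1/n₂)) = √(167.6738 × (1/28 + 1/17)) = 3.9814
t = (x̄₁ - x̄₂) / SE = (55.34 - 48.41) / 3.9814 = 6.93 / 3.9814 = 1.741
p-value = 0.0889

Since p-value > α = 0.05, we fail to reject H₀.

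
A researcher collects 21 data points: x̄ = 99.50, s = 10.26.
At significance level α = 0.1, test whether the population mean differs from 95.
One-sample t-test:
H₀: μ = 95
H₁: μ ≠ 95
df = n - 1 = 20
t = (x̄ - μ₀) / (s/√n) = (99.50 - 95) / (10.26/√21) = 2.010
p-value = 0.0581

Since p-value < α = 0.1, we reject H₀.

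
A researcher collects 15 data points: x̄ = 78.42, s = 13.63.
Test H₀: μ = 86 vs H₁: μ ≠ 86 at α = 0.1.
One-sample t-test:
H₀: μ = 86
H₁: μ ≠ 86
df = n - 1 = 14
t = (x̄ - μ₀) / (s/√n) = (78.42 - 86) / (13.63/√15) = -2.154
p-value = 0.0492

Since p-value < α = 0.1, we reject H₀.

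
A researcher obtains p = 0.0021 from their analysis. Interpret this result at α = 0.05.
Since p = 0.0021 < α = 0.05, reject H₀.
There is sufficient evidence to reject the null hypothesis; the result is statistically significant at the 0.05 level.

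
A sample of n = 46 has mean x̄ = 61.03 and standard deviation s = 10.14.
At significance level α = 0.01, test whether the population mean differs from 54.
One-sample t-test:
H₀: μ = 54
H₁: μ ≠ 54
df = n - 1 = 45
t = (x̄ - μ₀) / (s/√n) = (61.03 - 54) / (10.14/√46) = 4.702
p-value < 0.0001

Since p-value < α = 0.01, we reject H₀.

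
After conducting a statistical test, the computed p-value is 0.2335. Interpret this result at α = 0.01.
Since p = 0.2335 > α = 0.01, fail to reject H₀.
There is insufficient evidence to reject the null hypothesis; the result is not statistically significant at the 0.01 level.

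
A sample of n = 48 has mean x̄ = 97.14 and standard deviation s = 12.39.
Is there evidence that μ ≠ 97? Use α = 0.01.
One-sample t-test:
H₀: μ = 97
H₁: μ ≠ 97
df = n - 1 = 47
t = (x̄ - μ₀) / (s/√n) = (97.14 - 97) / (12.39/√48) = 0.078
p-value = 0.9379

Since p-value > α = 0.01, we fail to reject H₀.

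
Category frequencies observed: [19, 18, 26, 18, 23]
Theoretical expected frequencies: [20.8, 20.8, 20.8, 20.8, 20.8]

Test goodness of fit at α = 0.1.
Chi-square goodness of fit test:
H₀: observed counts match expected distribution
H₁: observed counts differ from expected distribution
df = k - 1 = 4
χ² = Σ(O - E)²/E
   = (19 - 20.8)²/20.8 + (18 - 20.8)²/20.8 + (26 - 20.8)²/20.8 + (18 - 20.8)²/20.8 + (23 - 20.8)²/20.8
   = 0.156 + 0.377 + 1.300 + 0.377 + 0.233
   = 2.44
p-value = 0.6550

Since p-value > α = 0.1, we fail to reject H₀.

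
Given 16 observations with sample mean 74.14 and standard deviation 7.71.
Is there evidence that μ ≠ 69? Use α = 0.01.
One-sample t-test:
H₀: μ = 69
H₁: μ ≠ 69
df = n - 1 = 15
t = (x̄ - μ₀) / (s/√n) = (74.14 - 69) / (7.71/√16) = 2.667
p-value = 0.0176

Since p-value > α = 0.01, we fail to reject H₀.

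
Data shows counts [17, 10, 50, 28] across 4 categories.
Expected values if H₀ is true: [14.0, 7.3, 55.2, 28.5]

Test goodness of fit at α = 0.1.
Chi-square goodness of fit test:
H₀: observed counts match expected distribution
H₁: observed counts differ from expected distribution
df = k - 1 = 3
χ² = Σ(O - E)²/E
   = (17 - 14.0)²/14.0 + (10 - 7.3)²/7.3 + (50 - 55.2)²/55.2 + (28 - 28.5)²/28.5
   = 0.643 + 0.999 + 0.490 + 0.009
   = 2.14
p-value = 0.5438

Since p-value > α = 0.1, we fail to reject H₀.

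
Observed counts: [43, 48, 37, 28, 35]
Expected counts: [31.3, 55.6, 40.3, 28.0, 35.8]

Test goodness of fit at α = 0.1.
Chi-square goodness of fit test:
H₀: observed counts match expected distribution
H₁: observed counts differ from expected distribution
df = k - 1 = 4
χ² = Σ(O - E)²/E
   = (43 - 31.3)²/31.3 + (48 - 55.6)²/55.6 + (37 - 40.3)²/40.3 + (28 - 28.0)²/28.0 + (35 - 35.8)²/35.8
   = 4.373 + 1.039 + 0.270 + 0.000 + 0.018
   = 5.70
p-value = 0.2227

Since p-value > α = 0.1, we fail to reject H₀.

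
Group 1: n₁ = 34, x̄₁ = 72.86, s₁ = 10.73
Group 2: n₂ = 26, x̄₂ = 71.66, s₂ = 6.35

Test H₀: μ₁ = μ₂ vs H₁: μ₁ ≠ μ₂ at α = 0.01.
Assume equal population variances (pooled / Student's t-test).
Student's two-sample t-test (equal variances):
H₀: μ₁ = μ₂
H₁: μ₁ ≠ μ₂
df = n₁ + n₂ - 2 = 58
Pooled variance s_p² = [(n₁-1)s₁² + (n₂-1)s₂²] / (n₁ + n₂ - 2) = [(33)(10.73²) + (25)(6.35²)] / 58 = 82.8870
SE = √(s_p²(1/n₁ + 1/n₂)) = √(82.8870 × (1/34 + 1/26)) = 2.3719
t = (x̄₁ - x̄₂) / SE = (72.86 - 71.66) / 2.3719 = 1.20 / 2.3719 = 0.506
p-value = 0.6148

Since p-value > α = 0.01, we fail to reject H₀.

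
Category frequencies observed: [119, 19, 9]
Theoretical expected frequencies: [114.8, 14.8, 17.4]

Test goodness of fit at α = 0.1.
Chi-square goodness of fit test:
H₀: observed counts match expected distribution
H₁: observed counts differ from expected distribution
df = k - 1 = 2
χ² = Σ(O - E)²/E
   = (119 - 114.8)²/114.8 + (19 - 14.8)²/14.8 + (9 - 17.4)²/17.4
   = 0.154 + 1.192 + 4.055
   = 5.40
p-value = 0.0672

Since p-value < α = 0.1, we reject H₀.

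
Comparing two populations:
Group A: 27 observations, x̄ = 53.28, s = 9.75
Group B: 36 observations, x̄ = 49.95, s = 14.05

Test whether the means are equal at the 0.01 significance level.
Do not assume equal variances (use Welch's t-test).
Welch's two-sample t-test:
H₀: μ₁ = μ₂
H₁: μ₁ ≠ μ₂
s₁²/n₁ = 9.75²/27 = 3.5208,  s₂²/n₂ = 14.05²/36 = 5.4834
SE = √(s₁²/n₁ + s₂²/n₂) = √(3.5208 + 5.4834) = 3.0007
df (Welch-Satterthwaite) = (s₁²/n₁ + s₂²/n₂)² / [(s₁²/n₁)²/(n₁-1) + (s₂²/n₂)²/(n₂-1)] ≈ 60.69
t = (x̄₁ - x̄₂) / SE = (53.28 - 49.95) / 3.0007 = 3.33 / 3.0007 = 1.110
p-value = 0.2715

Since p-value > α = 0.01, we fail to reject H₀.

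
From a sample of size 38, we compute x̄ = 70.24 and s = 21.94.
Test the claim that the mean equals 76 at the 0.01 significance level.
One-sample t-test:
H₀: μ = 76
H₁: μ ≠ 76
df = n - 1 = 37
t = (x̄ - μ₀) / (s/√n) = (70.24 - 76) / (21.94/√38) = -1.618
p-value = 0.1141

Since p-value > α = 0.01, we fail to reject H₀.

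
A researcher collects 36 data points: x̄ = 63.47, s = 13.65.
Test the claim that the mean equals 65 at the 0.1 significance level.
One-sample t-test:
H₀: μ = 65
H₁: μ ≠ 65
df = n - 1 = 35
t = (x̄ - μ₀) / (s/√n) = (63.47 - 65) / (13.65/√36) = -0.673
p-value = 0.5057

Since p-value > α = 0.1, we fail to reject H₀.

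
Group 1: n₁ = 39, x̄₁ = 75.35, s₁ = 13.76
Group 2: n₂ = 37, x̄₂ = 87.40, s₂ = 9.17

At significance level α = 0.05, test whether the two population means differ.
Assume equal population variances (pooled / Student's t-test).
Student's two-sample t-test (equal variances):
H₀: μ₁ = μ₂
H₁: μ₁ ≠ μ₂
df = n₁ + n₂ - 2 = 74
Pooled variance s_p² = [(n₁-1)s₁² + (n₂-1)s₂²] / (n₁ + n₂ - 2) = [(38)(13.76²) + (36)(9.17²)] / 74 = 138.1355
SE = √(s_p²(1/n₁ + 1/n₂)) = √(138.1355 × (1/39 + 1/37)) = 2.6973
t = (x̄₁ - x̄₂) / SE = (75.35 - 87.40) / 2.6973 = -12.05 / 2.6973 = -4.467
p-value < 0.0001

Since p-value < α = 0.05, we reject H₀.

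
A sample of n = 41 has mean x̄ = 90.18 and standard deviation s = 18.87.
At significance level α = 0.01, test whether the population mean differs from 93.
One-sample t-test:
H₀: μ = 93
H₁: μ ≠ 93
df = n - 1 = 40
t = (x̄ - μ₀) / (s/√n) = (90.18 - 93) / (18.87/√41) = -0.957
p-value = 0.3444

Since p-value > α = 0.01, we fail to reject H₀.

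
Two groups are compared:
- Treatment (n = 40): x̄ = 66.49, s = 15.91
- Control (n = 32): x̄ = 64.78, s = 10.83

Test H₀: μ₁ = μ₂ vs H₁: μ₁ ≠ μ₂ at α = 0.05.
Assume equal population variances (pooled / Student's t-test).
Student's two-sample t-test (equal variances):
H₀: μ₁ = μ₂
H₁: μ₁ ≠ μ₂
df = n₁ + n₂ - 2 = 70
Pooled variance s_p² = [(n₁-1)s₁² + (n₂-1)s₂²] / (n₁ + n₂ - 2) = [(39)(15.91²) + (31)(10.83²)] / 70 = 192.9707
SE = √(s_p²(1/n₁ + 1/n₂)) = √(192.9707 × (1/40 + 1/32)) = 3.2946
t = (x̄₁ - x̄₂) / SE = (66.49 - 64.78) / 3.2946 = 1.71 / 3.2946 = 0.519
p-value = 0.6054

Since p-value > α = 0.05, we fail to reject H₀.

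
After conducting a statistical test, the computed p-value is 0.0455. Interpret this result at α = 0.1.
Since p = 0.0455 < α = 0.1, reject H₀.
There is sufficient evidence to reject the null hypothesis; the result is statistically significant at the 0.1 level.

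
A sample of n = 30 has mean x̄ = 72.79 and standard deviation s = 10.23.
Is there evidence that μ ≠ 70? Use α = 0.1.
One-sample t-test:
H₀: μ = 70
H₁: μ ≠ 70
df = n - 1 = 29
t = (x̄ - μ₀) / (s/√n) = (72.79 - 70) / (10.23/√30) = 1.494
p-value = 0.1460

Since p-value > α = 0.1, we fail to reject H₀.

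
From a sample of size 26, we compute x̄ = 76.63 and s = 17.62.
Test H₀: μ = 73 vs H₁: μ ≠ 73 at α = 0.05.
One-sample t-test:
H₀: μ = 73
H₁: μ ≠ 73
df = n - 1 = 25
t = (x̄ - μ₀) / (s/√n) = (76.63 - 73) / (17.62/√26) = 1.050
p-value = 0.3035

Since p-value > α = 0.05, we fail to reject H₀.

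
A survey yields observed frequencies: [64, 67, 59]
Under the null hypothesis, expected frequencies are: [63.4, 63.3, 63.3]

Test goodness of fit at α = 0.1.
Chi-square goodness of fit test:
H₀: observed counts match expected distribution
H₁: observed counts differ from expected distribution
df = k - 1 = 2
χ² = Σ(O - E)²/E
   = (64 - 63.4)²/63.4 + (67 - 63.3)²/63.3 + (59 - 63.3)²/63.3
   = 0.006 + 0.216 + 0.292
   = 0.51
p-value = 0.7733

Since p-value > α = 0.1, we fail to reject H₀.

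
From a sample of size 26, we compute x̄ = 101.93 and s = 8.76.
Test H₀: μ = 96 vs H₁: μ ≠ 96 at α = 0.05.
One-sample t-test:
H₀: μ = 96
H₁: μ ≠ 96
df = n - 1 = 25
t = (x̄ - μ₀) / (s/√n) = (101.93 - 96) / (8.76/√26) = 3.452
p-value = 0.0020

Since p-value < α = 0.05, we reject H₀.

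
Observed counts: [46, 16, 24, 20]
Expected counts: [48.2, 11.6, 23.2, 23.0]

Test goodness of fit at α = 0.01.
Chi-square goodness of fit test:
H₀: observed counts match expected distribution
H₁: observed counts differ from expected distribution
df = k - 1 = 3
χ² = Σ(O - E)²/E
   = (46 - 48.2)²/48.2 + (16 - 11.6)²/11.6 + (24 - 23.2)²/23.2 + (20 - 23.0)²/23.0
   = 0.100 + 1.669 + 0.028 + 0.391
   = 2.19
p-value = 0.5343

Since p-value > α = 0.01, we fail to reject H₀.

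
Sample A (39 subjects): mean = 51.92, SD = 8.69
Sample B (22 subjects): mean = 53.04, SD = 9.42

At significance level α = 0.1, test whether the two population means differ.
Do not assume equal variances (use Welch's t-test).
Welch's two-sample t-test:
H₀: μ₁ = μ₂
H₁: μ₁ ≠ μ₂
s₁²/n₁ = 8.69²/39 = 1.9363,  s₂²/n₂ = 9.42²/22 = 4.0335
SE = √(s₁²/n₁ + s₂²/n₂) = √(1.9363 + 4.0335) = 2.4433
df (Welch-Satterthwaite) = (s₁²/n₁ + s₂²/n₂)² / [(s₁²/n₁)²/(n₁-1) + (s₂²/n₂)²/(n₂-1)] ≈ 40.81
t = (x̄₁ - x̄₂) / SE = (51.92 - 53.04) / 2.4433 = -1.12 / 2.4433 = -0.458
p-value = 0.6491

Since p-value > α = 0.1, we fail to reject H₀.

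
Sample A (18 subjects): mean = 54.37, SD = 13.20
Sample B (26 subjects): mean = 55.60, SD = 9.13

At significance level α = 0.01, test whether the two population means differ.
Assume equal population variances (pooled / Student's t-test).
Student's two-sample t-test (equal variances):
H₀: μ₁ = μ₂
H₁: μ₁ ≠ μ₂
df = n₁ + n₂ - 2 = 42
Pooled variance s_p² = [(n₁-1)s₁² + (n₂-1)s₂²] / (n₁ + n₂ - 2) = [(17)(13.20²) + (25)(9.13²)] / 42 = 120.1429
SE = √(s_p²(1/n₁ + 1/n₂)) = √(120.1429 × (1/18 + 1/26)) = 3.3609
t = (x̄₁ - x̄₂) / SE = (54.37 - 55.60) / 3.3609 = -1.23 / 3.3609 = -0.366
p-value = 0.7162

Since p-value > α = 0.01, we fail to reject H₀.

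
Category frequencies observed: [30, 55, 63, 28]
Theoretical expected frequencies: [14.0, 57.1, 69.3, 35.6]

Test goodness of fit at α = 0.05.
Chi-square goodness of fit test:
H₀: observed counts match expected distribution
H₁: observed counts differ from expected distribution
df = k - 1 = 3
χ² = Σ(O - E)²/E
   = (30 - 14.0)²/14.0 + (55 - 57.1)²/57.1 + (63 - 69.3)²/69.3 + (28 - 35.6)²/35.6
   = 18.286 + 0.077 + 0.573 + 1.622
   = 20.56
p-value = 0.0001

Since p-value < α = 0.05, we reject H₀.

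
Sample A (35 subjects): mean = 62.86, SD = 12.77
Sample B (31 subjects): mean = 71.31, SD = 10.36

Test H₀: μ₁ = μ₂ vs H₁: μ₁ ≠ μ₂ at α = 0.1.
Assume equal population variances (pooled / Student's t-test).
Student's two-sample t-test (equal variances):
H₀: μ₁ = μ₂
H₁: μ₁ ≠ μ₂
df = n₁ + n₂ - 2 = 64
Pooled variance s_p² = [(n₁-1)s₁² + (n₂-1)s₂²] / (n₁ + n₂ - 2) = [(34)(12.77²) + (30)(10.36²)] / 64 = 136.9432
SE = √(s_p²(1/n₁ + 1/n₂)) = √(136.9432 × (1/35 + 1/31)) = 2.8862
t = (x̄₁ - x̄₂) / SE = (62.86 - 71.31) / 2.8862 = -8.45 / 2.8862 = -2.928
p-value = 0.0047

Since p-value < α = 0.1, we reject H₀.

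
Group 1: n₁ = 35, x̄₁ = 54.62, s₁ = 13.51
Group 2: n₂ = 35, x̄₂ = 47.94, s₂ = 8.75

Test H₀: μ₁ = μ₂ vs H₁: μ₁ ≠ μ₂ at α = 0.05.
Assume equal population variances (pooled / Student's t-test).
Student's two-sample t-test (equal variances):
H₀: μ₁ = μ₂
H₁: μ₁ ≠ μ₂
df = n₁ + n₂ - 2 = 68
Pooled variance s_p² = [(n₁-1)s₁² + (n₂-1)s₂²] / (n₁ + n₂ - 2) = [(34)(13.51²) + (34)(8.75²)] / 68 = 129.5413
SE = √(s_p²(1/n₁ + 1/n₂)) = √(129.5413 × (1/35 + 1/35)) = 2.7207
t = (x̄₁ - x̄₂) / SE = (54.62 - 47.94) / 2.7207 = 6.68 / 2.7207 = 2.455
p-value = 0.0166

Since p-value < α = 0.05, we reject H₀.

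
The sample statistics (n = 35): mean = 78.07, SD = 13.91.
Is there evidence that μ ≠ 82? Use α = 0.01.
One-sample t-test:
H₀: μ = 82
H₁: μ ≠ 82
df = n - 1 = 34
t = (x̄ - μ₀) / (s/√n) = (78.07 - 82) / (13.91/√35) = -1.671
p-value = 0.1038

Since p-value > α = 0.01, we fail to reject H₀.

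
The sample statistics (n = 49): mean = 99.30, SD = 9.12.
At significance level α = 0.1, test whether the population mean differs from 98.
One-sample t-test:
H₀: μ = 98
H₁: μ ≠ 98
df = n - 1 = 48
t = (x̄ - μ₀) / (s/√n) = (99.30 - 98) / (9.12/√49) = 0.998
p-value = 0.3234

Since p-value > α = 0.1, we fail to reject H₀.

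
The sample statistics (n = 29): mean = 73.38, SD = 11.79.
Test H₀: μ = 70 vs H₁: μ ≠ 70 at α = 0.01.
One-sample t-test:
H₀: μ = 70
H₁: μ ≠ 70
df = n - 1 = 28
t = (x̄ - μ₀) / (s/√n) = (73.38 - 70) / (11.79/√29) = 1.544
p-value = 0.1339

Since p-value > α = 0.01, we fail to reject H₀.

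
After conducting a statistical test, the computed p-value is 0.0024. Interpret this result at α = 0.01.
Since p = 0.0024 < α = 0.01, reject H₀.
There is sufficient evidence to reject the null hypothesis; the result is statistically significant at the 0.01 level.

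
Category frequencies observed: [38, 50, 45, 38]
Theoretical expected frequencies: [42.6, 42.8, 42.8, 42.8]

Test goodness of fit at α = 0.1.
Chi-square goodness of fit test:
H₀: observed counts match expected distribution
H₁: observed counts differ from expected distribution
df = k - 1 = 3
χ² = Σ(O - E)²/E
   = (38 - 42.6)²/42.6 + (50 - 42.8)²/42.8 + (45 - 42.8)²/42.8 + (38 - 42.8)²/42.8
   = 0.497 + 1.211 + 0.113 + 0.538
   = 2.36
p-value = 0.5013

Since p-value > α = 0.1, we fail to reject H₀.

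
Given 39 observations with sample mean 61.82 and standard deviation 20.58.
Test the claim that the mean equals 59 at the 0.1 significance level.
One-sample t-test:
H₀: μ = 59
H₁: μ ≠ 59
df = n - 1 = 38
t = (x̄ - μ₀) / (s/√n) = (61.82 - 59) / (20.58/√39) = 0.856
p-value = 0.3975

Since p-value > α = 0.1, we fail to reject H₀.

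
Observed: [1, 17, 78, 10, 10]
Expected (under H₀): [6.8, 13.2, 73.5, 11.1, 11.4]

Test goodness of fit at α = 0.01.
Chi-square goodness of fit test:
H₀: observed counts match expected distribution
H₁: observed counts differ from expected distribution
df = k - 1 = 4
χ² = Σ(O - E)²/E
   = (1 - 6.8)²/6.8 + (17 - 13.2)²/13.2 + (78 - 73.5)²/73.5 + (10 - 11.1)²/11.1 + (10 - 11.4)²/11.4
   = 4.947 + 1.094 + 0.276 + 0.109 + 0.172
   = 6.60
p-value = 0.1588

Since p-value > α = 0.01, we fail to reject H₀.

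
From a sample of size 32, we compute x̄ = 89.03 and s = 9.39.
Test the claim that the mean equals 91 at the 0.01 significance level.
One-sample t-test:
H₀: μ = 91
H₁: μ ≠ 91
df = n - 1 = 31
t = (x̄ - μ₀) / (s/√n) = (89.03 - 91) / (9.39/√32) = -1.187
p-value = 0.2443

Since p-value > α = 0.01, we fail to reject H₀.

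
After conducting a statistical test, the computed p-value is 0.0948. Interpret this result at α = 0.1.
Since p = 0.0948 < α = 0.1, reject H₀.
There is sufficient evidence to reject the null hypothesis; the result is statistically significant at the 0.1 level.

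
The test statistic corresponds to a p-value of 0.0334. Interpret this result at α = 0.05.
Since p = 0.0334 < α = 0.05, reject H₀.
There is sufficient evidence to reject the null hypothesis; the result is statistically significant at the 0.05 level.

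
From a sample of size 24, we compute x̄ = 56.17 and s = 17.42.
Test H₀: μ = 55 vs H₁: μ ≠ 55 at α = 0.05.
One-sample t-test:
H₀: μ = 55
H₁: μ ≠ 55
df = n - 1 = 23
t = (x̄ - μ₀) / (s/√n) = (56.17 - 55) / (17.42/√24) = 0.329
p-value = 0.7451

Since p-value > α = 0.05, we fail to reject H₀.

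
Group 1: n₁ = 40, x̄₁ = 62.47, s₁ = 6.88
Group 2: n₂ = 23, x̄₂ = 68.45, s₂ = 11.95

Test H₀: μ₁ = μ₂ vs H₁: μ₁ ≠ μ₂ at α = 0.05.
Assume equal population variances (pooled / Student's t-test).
Student's two-sample t-test (equal variances):
H₀: μ₁ = μ₂
H₁: μ₁ ≠ μ₂
df = n₁ + n₂ - 2 = 61
Pooled variance s_p² = [(n₁-1)s₁² + (n₂-1)s₂²] / (n₁ + n₂ - 2) = [(39)(6.88²) + (22)(11.95²)] / 61 = 81.7655
SE = √(s_p²(1/n₁ + 1/n₂)) = √(81.7655 × (1/40 + 1/23)) = 2.3663
t = (x̄₁ - x̄₂) / SE = (62.47 - 68.45) / 2.3663 = -5.98 / 2.3663 = -2.527
p-value = 0.0141

Since p-value < α = 0.05, we reject H₀.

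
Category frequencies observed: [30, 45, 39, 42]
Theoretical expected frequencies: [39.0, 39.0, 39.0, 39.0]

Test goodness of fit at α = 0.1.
Chi-square goodness of fit test:
H₀: observed counts match expected distribution
H₁: observed counts differ from expected distribution
df = k - 1 = 3
χ² = Σ(O - E)²/E
   = (30 - 39.0)²/39.0 + (45 - 39.0)²/39.0 + (39 - 39.0)²/39.0 + (42 - 39.0)²/39.0
   = 2.077 + 0.923 + 0.000 + 0.231
   = 3.23
p-value = 0.3574

Since p-value > α = 0.1, we fail to reject H₀.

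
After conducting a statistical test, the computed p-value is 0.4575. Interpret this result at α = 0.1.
Since p = 0.4575 > α = 0.1, fail to reject H₀.
There is insufficient evidence to reject the null hypothesis; the result is not statistically significant at the 0.1 level.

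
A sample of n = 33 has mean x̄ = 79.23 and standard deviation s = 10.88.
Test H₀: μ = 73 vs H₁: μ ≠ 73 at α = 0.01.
One-sample t-test:
H₀: μ = 73
H₁: μ ≠ 73
df = n - 1 = 32
t = (x̄ - μ₀) / (s/√n) = (79.23 - 73) / (10.88/√33) = 3.289
p-value = 0.0024

Since p-value < α = 0.01, we reject H₀.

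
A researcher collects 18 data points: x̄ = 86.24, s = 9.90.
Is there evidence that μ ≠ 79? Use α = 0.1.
One-sample t-test:
H₀: μ = 79
H₁: μ ≠ 79
df = n - 1 = 17
t = (x̄ - μ₀) / (s/√n) = (86.24 - 79) / (9.90/√18) = 3.103
p-value = 0.0065

Since p-value < α = 0.1, we reject H₀.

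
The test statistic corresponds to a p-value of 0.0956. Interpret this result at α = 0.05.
Since p = 0.0956 > α = 0.05, fail to reject H₀.
There is insufficient evidence to reject the null hypothesis; the result is not statistically significant at the 0.05 level.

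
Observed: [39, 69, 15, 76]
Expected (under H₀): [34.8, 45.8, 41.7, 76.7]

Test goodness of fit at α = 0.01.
Chi-square goodness of fit test:
H₀: observed counts match expected distribution
H₁: observed counts differ from expected distribution
df = k - 1 = 3
χ² = Σ(O - E)²/E
   = (39 - 34.8)²/34.8 + (69 - 45.8)²/45.8 + (15 - 41.7)²/41.7 + (76 - 76.7)²/76.7
   = 0.507 + 11.752 + 17.096 + 0.006
   = 29.36
p-value < 0.0001

Since p-value < α = 0.01, we reject H₀.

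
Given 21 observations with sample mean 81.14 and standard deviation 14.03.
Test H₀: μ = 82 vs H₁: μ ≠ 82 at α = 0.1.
One-sample t-test:
H₀: μ = 82
H₁: μ ≠ 82
df = n - 1 = 20
t = (x̄ - μ₀) / (s/√n) = (81.14 - 82) / (14.03/√21) = -0.281
p-value = 0.7817

Since p-value > α = 0.1, we fail to reject H₀.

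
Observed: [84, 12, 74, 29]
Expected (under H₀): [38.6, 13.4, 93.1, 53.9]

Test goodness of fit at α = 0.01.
Chi-square goodness of fit test:
H₀: observed counts match expected distribution
H₁: observed counts differ from expected distribution
df = k - 1 = 3
χ² = Σ(O - E)²/E
   = (84 - 38.6)²/38.6 + (12 - 13.4)²/13.4 + (74 - 93.1)²/93.1 + (29 - 53.9)²/53.9
   = 53.398 + 0.146 + 3.918 + 11.503
   = 68.97
p-value < 0.0001

Since p-value < α = 0.01, we reject H₀.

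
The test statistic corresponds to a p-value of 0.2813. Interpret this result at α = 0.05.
Since p = 0.2813 > α = 0.05, fail to reject H₀.
There is insufficient evidence to reject the null hypothesis; the result is not statistically significant at the 0.05 level.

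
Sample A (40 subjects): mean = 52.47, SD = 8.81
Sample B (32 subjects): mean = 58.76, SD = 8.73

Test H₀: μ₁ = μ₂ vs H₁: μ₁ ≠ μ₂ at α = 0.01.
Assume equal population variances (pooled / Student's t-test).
Student's two-sample t-test (equal variances):
H₀: μ₁ = μ₂
H₁: μ₁ ≠ μ₂
df = n₁ + n₂ - 2 = 70
Pooled variance s_p² = [(n₁-1)s₁² + (n₂-1)s₂²] / (n₁ + n₂ - 2) = [(39)(8.81²) + (31)(8.73²)] / 70 = 76.9947
SE = √(s_p²(1/n₁ + 1/n₂)) = √(76.9947 × (1/40 + 1/32)) = 2.0811
t = (x̄₁ - x̄₂) / SE = (52.47 - 58.76) / 2.0811 = -6.29 / 2.0811 = -3.022
p-value = 0.0035

Since p-value < α = 0.01, we reject H₀.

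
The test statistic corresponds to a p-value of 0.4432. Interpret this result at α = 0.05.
Since p = 0.4432 > α = 0.05, fail to reject H₀.
There is insufficient evidence to reject the null hypothesis; the result is not statistically significant at the 0.05 level.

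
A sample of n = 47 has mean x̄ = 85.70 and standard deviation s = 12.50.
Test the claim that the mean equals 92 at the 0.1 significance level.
One-sample t-test:
H₀: μ = 92
H₁: μ ≠ 92
df = n - 1 = 46
t = (x̄ - μ₀) / (s/√n) = (85.70 - 92) / (12.50/√47) = -3.455
p-value = 0.0012

Since p-value < α = 0.1, we reject H₀.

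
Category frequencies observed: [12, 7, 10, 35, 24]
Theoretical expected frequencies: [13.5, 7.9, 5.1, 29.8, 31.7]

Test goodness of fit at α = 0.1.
Chi-square goodness of fit test:
H₀: observed counts match expected distribution
H₁: observed counts differ from expected distribution
df = k - 1 = 4
χ² = Σ(O - E)²/E
   = (12 - 13.5)²/13.5 + (7 - 7.9)²/7.9 + (10 - 5.1)²/5.1 + (35 - 29.8)²/29.8 + (24 - 31.7)²/31.7
   = 0.167 + 0.103 + 4.708 + 0.907 + 1.870
   = 7.75
p-value = 0.1010

Since p-value > α = 0.1, we fail to reject H₀.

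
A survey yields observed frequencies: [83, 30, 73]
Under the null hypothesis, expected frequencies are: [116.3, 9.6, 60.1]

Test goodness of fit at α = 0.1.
Chi-square goodness of fit test:
H₀: observed counts match expected distribution
H₁: observed counts differ from expected distribution
df = k - 1 = 2
χ² = Σ(O - E)²/E
   = (83 - 116.3)²/116.3 + (30 - 9.6)²/9.6 + (73 - 60.1)²/60.1
   = 9.535 + 43.350 + 2.769
   = 55.65
p-value < 0.0001

Since p-value < α = 0.1, we reject H₀.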